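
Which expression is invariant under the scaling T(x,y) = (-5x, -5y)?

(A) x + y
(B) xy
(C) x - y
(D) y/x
D

Under the uniform scaling T(x,y) = (-5x, -5y):
Substitute the transformed coordinates into each option and compare with the original:
(A) x + y  ->  (-5x) + (-5y) = -5x - 5y   [differs from x + y: not invariant]
(B) xy  ->  (-5x)(-5y) = 25xy   [differs from xy: not invariant]
(C) x - y  ->  (-5x) - (-5y) = -5x + 5y   [differs from x - y: not invariant]
(D) y/x  ->  (-5y)/(-5x) = y/x   [equals y/x: invariant]

Only option (D), y/x, is unchanged by the transformation.
The common factor -5 cancels in a ratio of coordinates, while sums, products and sums of squares pick up factors of -5 or 25.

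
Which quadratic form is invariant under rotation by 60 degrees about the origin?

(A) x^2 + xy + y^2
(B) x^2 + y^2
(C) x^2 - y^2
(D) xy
B

Rotation by 60 degrees sends (x, y) to (x/2 - sqrt(3)y/2, sqrt(3)x/2 + y/2).
Substitute the transformed coordinates into each option and compare with the original:
(A) x^2 + xy + y^2  ->  (x/2 - sqrt(3)y/2)^2 + (x/2 - sqrt(3)y/2)(sqrt(3)x/2 + y/2) + (sqrt(3)x/2 + y/2)^2 = sqrt(3)x^2/4 + x^2 - xy/2 - sqrt(3)y^2/4 + y^2   [differs from x^2 + xy + y^2: not invariant]
(B) x^2 + y^2  ->  (x/2 - sqrt(3)y/2)^2 + (sqrt(3)x/2 + y/2)^2 = x^2 + y^2   [equals x^2 + y^2: invariant]
(C) x^2 - y^2  ->  (x/2 - sqrt(3)y/2)^2 - (sqrt(3)x/2 + y/2)^2 = -x^2/2 - sqrt(3)xy + y^2/2   [differs from x^2 - y^2: not invariant]
(D) xy  ->  (x/2 - sqrt(3)y/2)(sqrt(3)x/2 + y/2) = sqrt(3)x^2/4 - xy/2 - sqrt(3)y^2/4   [differs from xy: not invariant]

Only option (B), x^2 + y^2, is unchanged by the transformation.
x^2 + y^2 is the squared distance from the origin, which rotations preserve.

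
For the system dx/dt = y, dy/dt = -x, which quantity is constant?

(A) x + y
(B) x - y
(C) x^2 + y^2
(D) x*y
C

A first integral I satisfies dI/dt = 0 along every solution. Differentiate each option and use the equation of motion:
(A) d/dt[x + y] = y + (-x) = y - x, not identically 0
(B) d/dt[x - y] = y - (-x) = x + y, not identically 0
(C) d/dt[x^2 + y^2] = 2x*dx/dt + 2y*dy/dt = 2x*y + 2y*(-x) = 0
(D) d/dt[x*y] = (dx/dt)y + x(dy/dt) = y^2 - x^2, not identically 0

Only (C) has zero time-derivative. So x^2 + y^2 (the squared radius; trajectories are circles) is the conserved quantity.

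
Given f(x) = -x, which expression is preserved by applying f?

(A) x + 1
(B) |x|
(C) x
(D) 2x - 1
B

For f(x) = -x:
Applying f replaces x by -x. Since |-x| = |x|, the absolute value is unchanged by f, whereas x -> -x, 2x - 1 -> -2x - 1 and x + 1 -> -x + 1 all change.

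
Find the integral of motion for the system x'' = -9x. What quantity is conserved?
E = (x')^2 + 9x^2

Multiply the equation by x':
x' * x'' = -9x * x'
The left side is d/dt[(x')^2/2] and the right side is d/dt[-9x^2/2], so
d/dt[(x')^2/2 + 9x^2/2] = 0, i.e. (x')^2/2 + 9x^2/2 = constant.
Multiplying by 2, the integral of motion is E = (x')^2 + 9x^2.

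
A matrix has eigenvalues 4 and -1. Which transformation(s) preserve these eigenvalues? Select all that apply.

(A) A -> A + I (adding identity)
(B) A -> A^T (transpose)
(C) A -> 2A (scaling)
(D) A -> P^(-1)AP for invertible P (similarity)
B and D

Eigenvalues are preserved by:
1. Similarity transformations: A -> P^(-1)AP (same characteristic polynomial)
2. Transpose: A^T has the same eigenvalues as A

Eigenvalues are NOT preserved by:
- Adding identity: eigenvalues become 4+1, -1+1
- Scaling: eigenvalues become 8, -2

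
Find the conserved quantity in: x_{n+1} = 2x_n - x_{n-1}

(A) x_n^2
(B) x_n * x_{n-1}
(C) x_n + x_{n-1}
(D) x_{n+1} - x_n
D

For the recurrence x_{n+1} = 2x_n - x_{n-1}:

If x_{n+1} = 2x_n - x_{n-1}, then:
x_{n+1} - x_n = x_n - x_{n-1}
The first difference is constant throughout the sequence.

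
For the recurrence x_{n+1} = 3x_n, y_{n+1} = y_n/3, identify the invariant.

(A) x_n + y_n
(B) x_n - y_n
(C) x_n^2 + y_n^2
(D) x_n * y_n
D

For the recurrence x_{n+1} = 3x_n, y_{n+1} = y_n/3:

x_{n+1} * y_{n+1} = (3x_n) * (y_n/3) = x_n * y_n
The product is conserved.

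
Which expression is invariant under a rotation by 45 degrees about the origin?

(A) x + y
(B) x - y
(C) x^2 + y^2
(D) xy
C

A rotation by 45 degrees sends (x, y) to (sqrt(2)x/2 - sqrt(2)y/2, sqrt(2)x/2 + sqrt(2)y/2).
Substitute the transformed coordinates into each option and compare with the original:
(A) x + y  ->  (sqrt(2)x/2 - sqrt(2)y/2) + (sqrt(2)x/2 + sqrt(2)y/2) = sqrt(2)x   [differs from x + y: not invariant]
(B) x - y  ->  (sqrt(2)x/2 - sqrt(2)y/2) - (sqrt(2)x/2 + sqrt(2)y/2) = -sqrt(2)y   [differs from x - y: not invariant]
(C) x^2 + y^2  ->  (sqrt(2)x/2 - sqrt(2)y/2)^2 + (sqrt(2)x/2 + sqrt(2)y/2)^2 = x^2 + y^2   [equals x^2 + y^2: invariant]
(D) xy  ->  (sqrt(2)x/2 - sqrt(2)y/2)(sqrt(2)x/2 + sqrt(2)y/2) = x^2/2 - y^2/2   [differs from xy: not invariant]

Only option (C), x^2 + y^2, is unchanged by the transformation.
Geometrically, x^2 + y^2 is the squared distance from the origin, which every rotation about the origin preserves.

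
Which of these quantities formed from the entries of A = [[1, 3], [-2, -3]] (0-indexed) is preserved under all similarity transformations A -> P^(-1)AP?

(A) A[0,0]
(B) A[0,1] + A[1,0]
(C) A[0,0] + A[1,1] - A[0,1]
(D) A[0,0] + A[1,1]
D

A[0,0] + A[1,1] is the trace of A. By the cyclic property of the trace, tr(P^(-1)AP) = tr(APP^(-1)) = tr(A), so it is the same for every matrix similar to A.

The other combinations are not similarity invariants. For example, take P = [[1, -1], [0, 1]] (det P = 1), so P^(-1) = [[1, 1], [0, 1]] and
B = P^(-1)AP = [[-1, 1], [-2, -1]].
Evaluating each option on A and on B:
(A) A[0,0]: 1 for A, -1 for B -> changes
(B) A[0,1] + A[1,0]: 1 for A, -1 for B -> changes
(C) A[0,0] + A[1,1] - A[0,1]: -5 for A, -3 for B -> changes
(D) A[0,0] + A[1,1]: -2 for A, -2 for B -> unchanged

Only (D) A[0,0] + A[1,1] = -2 survives (and it does so for every P, not just this one), so it is the invariant.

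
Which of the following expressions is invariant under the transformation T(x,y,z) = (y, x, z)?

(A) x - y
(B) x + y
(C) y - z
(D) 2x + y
B

Apply T(x,y,z) = (y, x, z) to each option, i.e. replace (x, y, z) by the transformed coordinates.
Substitute the transformed coordinates into each option and compare with the original:
(A) x - y  ->  (y) - (x) = -x + y   [differs from x - y: not invariant]
(B) x + y  ->  (y) + (x) = x + y   [equals x + y: invariant]
(C) y - z  ->  (x) - (z) = x - z   [differs from y - z: not invariant]
(D) 2x + y  ->  2(y) + (x) = x + 2y   [differs from 2x + y: not invariant]

Only option (B), x + y, is unchanged by the transformation.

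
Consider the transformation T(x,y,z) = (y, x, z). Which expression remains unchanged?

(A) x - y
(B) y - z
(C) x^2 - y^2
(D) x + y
D

Apply T(x,y,z) = (y, x, z) to each option, i.e. replace (x, y, z) by the transformed coordinates.
Substitute the transformed coordinates into each option and compare with the original:
(A) x - y  ->  (y) - (x) = -x + y   [differs from x - y: not invariant]
(B) y - z  ->  (x) - (z) = x - z   [differs from y - z: not invariant]
(C) x^2 - y^2  ->  (y)^2 - (x)^2 = -x^2 + y^2   [differs from x^2 - y^2: not invariant]
(D) x + y  ->  (y) + (x) = x + y   [equals x + y: invariant]

Only option (D), x + y, is unchanged by the transformation.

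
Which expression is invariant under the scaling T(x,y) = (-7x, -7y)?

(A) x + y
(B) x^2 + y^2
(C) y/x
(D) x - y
C

Under the uniform scaling T(x,y) = (-7x, -7y):
Substitute the transformed coordinates into each option and compare with the original:
(A) x + y  ->  (-7x) + (-7y) = -7x - 7y   [differs from x + y: not invariant]
(B) x^2 + y^2  ->  (-7x)^2 + (-7y)^2 = 49x^2 + 49y^2   [differs from x^2 + y^2: not invariant]
(C) y/x  ->  (-7y)/(-7x) = y/x   [equals y/x: invariant]
(D) x - y  ->  (-7x) - (-7y) = -7x + 7y   [differs from x - y: not invariant]

Only option (C), y/x, is unchanged by the transformation.
The common factor -7 cancels in a ratio of coordinates, while sums, products and sums of squares pick up factors of -7 or 49.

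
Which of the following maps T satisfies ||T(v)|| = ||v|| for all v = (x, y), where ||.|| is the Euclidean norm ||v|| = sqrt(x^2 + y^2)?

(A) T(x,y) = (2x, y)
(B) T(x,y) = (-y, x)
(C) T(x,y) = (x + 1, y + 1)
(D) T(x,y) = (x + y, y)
B

A transformation preserves a norm if ||T(v)|| = ||v|| for every v; a single vector where the norm changes rules an option out.

(A) T(x,y) = (2x, y): v = (1, 0) has norm sqrt((1)^2 + (0)^2) = 1, but T(v) = (2, 0) has norm 2 -- not preserved.
(B) T(x,y) = (-y, x): preserves the norm -- it is an orthogonal map (a rotation/reflection), and (-y)^2 + (x)^2 simplifies to x^2 + y^2.
(C) T(x,y) = (x + 1, y + 1): v = (1, 0) has norm sqrt((1)^2 + (0)^2) = 1, but T(v) = (2, 1) has norm sqrt(5) -- not preserved.
(D) T(x,y) = (x + y, y): v = (0, 1) has norm sqrt((0)^2 + (1)^2) = 1, but T(v) = (1, 1) has norm sqrt(2) -- not preserved.

Therefore the answer is (B).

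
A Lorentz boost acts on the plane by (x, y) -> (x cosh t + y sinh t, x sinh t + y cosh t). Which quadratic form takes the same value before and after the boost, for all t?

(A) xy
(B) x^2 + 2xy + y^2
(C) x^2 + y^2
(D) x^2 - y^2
D

Write x' = x cosh t + y sinh t, y' = x sinh t + y cosh t and substitute into each option:
(A) xy: (x cosh t + y sinh t)(x sinh t + y cosh t) = xy(cosh^2 t + sinh^2 t) + (x^2 + y^2) sinh t cosh t = xy cosh 2t + (x^2 + y^2)(sinh 2t)/2   [not invariant for t != 0]
(B) x^2 + 2xy + y^2: (x' + y')^2 with x' + y' = (x + y)(cosh t + sinh t) = (x + y)e^t, so it becomes (x + y)^2 e^(2t)   [not invariant for t != 0]
(C) x^2 + y^2: (x cosh t + y sinh t)^2 + (x sinh t + y cosh t)^2 = (x^2 + y^2)(cosh^2 t + sinh^2 t) + 4xy sinh t cosh t = (x^2 + y^2) cosh 2t + 2xy sinh 2t   [not invariant for t != 0]
(D) x^2 - y^2: (x cosh t + y sinh t)^2 - (x sinh t + y cosh t)^2 = x^2(cosh^2 t - sinh^2 t) + 2xy(cosh t sinh t - sinh t cosh t) + y^2(sinh^2 t - cosh^2 t) = x^2 - y^2   [invariant, using cosh^2 t - sinh^2 t = 1]

Only (D) x^2 - y^2 is unchanged; it is the Minkowski form preserved by Lorentz boosts, just as x^2 + y^2 is preserved by ordinary rotations.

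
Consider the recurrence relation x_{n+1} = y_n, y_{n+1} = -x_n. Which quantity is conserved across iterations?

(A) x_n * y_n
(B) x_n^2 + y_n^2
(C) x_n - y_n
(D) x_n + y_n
B

For the recurrence x_{n+1} = y_n, y_{n+1} = -x_n:

x_{n+1}^2 + y_{n+1}^2 = y_n^2 + (-x_n)^2 = x_n^2 + y_n^2
The sum of squares is conserved (like energy in a harmonic oscillator).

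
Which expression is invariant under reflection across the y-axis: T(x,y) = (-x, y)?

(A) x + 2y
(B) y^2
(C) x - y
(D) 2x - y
B

The map is reflection across the y-axis: T(x,y) = (-x, y).
Substitute the transformed coordinates into each option and compare with the original:
(A) x + 2y  ->  (-x) + 2(y) = -x + 2y   [differs from x + 2y: not invariant]
(B) y^2  ->  (y)^2 = y^2   [equals y^2: invariant]
(C) x - y  ->  (-x) - (y) = -x - y   [differs from x - y: not invariant]
(D) 2x - y  ->  2(-x) - (y) = -2x - y   [differs from 2x - y: not invariant]

Only option (B), y^2, is unchanged by the transformation.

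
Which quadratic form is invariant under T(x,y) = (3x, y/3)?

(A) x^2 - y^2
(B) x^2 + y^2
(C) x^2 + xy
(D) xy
D

T multiplies x by 3 and divides y by 3.
Substitute the transformed coordinates into each option and compare with the original:
(A) x^2 - y^2  ->  (3x)^2 - (y/3)^2 = 9x^2 - y^2/9   [differs from x^2 - y^2: not invariant]
(B) x^2 + y^2  ->  (3x)^2 + (y/3)^2 = 9x^2 + y^2/9   [differs from x^2 + y^2: not invariant]
(C) x^2 + xy  ->  (3x)^2 + (3x)(y/3) = 9x^2 + xy   [differs from x^2 + xy: not invariant]
(D) xy  ->  (3x)(y/3) = xy   [equals xy: invariant]

Only option (D), xy, is unchanged by the transformation.
The factors 3 and 1/3 cancel only in the pure product xy.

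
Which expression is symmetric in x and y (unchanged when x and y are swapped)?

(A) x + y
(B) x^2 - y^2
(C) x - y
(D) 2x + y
A

A symmetric expression is unchanged when the variables are permuted; here the transformation to test is the swap (x, y) -> (y, x).
Substitute the transformed coordinates into each option and compare with the original:
(A) x + y  ->  (y) + (x) = x + y   [equals x + y: invariant]
(B) x^2 - y^2  ->  (y)^2 - (x)^2 = -x^2 + y^2   [differs from x^2 - y^2: not invariant]
(C) x - y  ->  (y) - (x) = -x + y   [differs from x - y: not invariant]
(D) 2x + y  ->  2(y) + (x) = x + 2y   [differs from 2x + y: not invariant]

Only option (A), x + y, is unchanged by the transformation.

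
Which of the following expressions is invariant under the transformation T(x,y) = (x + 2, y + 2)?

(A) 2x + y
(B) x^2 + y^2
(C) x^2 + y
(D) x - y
D

An expression E(x,y) is invariant under T if E(T(x,y)) = E(x,y). Here T(x,y) = (x + 2, y + 2).
Substitute the transformed coordinates into each option and compare with the original:
(A) 2x + y  ->  2(x + 2) + (y + 2) = 2x + y + 6   [differs from 2x + y: not invariant]
(B) x^2 + y^2  ->  (x + 2)^2 + (y + 2)^2 = x^2 + 4x + y^2 + 4y + 8   [differs from x^2 + y^2: not invariant]
(C) x^2 + y  ->  (x + 2)^2 + (y + 2) = x^2 + 4x + y + 6   [differs from x^2 + y: not invariant]
(D) x - y  ->  (x + 2) - (y + 2) = x - y   [equals x - y: invariant]

Only option (D), x - y, is unchanged by the transformation.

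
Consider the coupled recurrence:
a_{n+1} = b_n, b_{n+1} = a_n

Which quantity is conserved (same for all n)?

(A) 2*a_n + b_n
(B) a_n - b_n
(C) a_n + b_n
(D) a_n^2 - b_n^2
C

Replace a_n by a_{n+1} = b_n and b_n by b_{n+1} = a_n in each option and simplify:
(A) 2*a_n + b_n  ->  2*(b_n) + (a_n) = a_n + 2*b_n   [not conserved]
(B) a_n - b_n  ->  (b_n) - (a_n) = -a_n + b_n   [not conserved]
(C) a_n + b_n  ->  (b_n) + (a_n) = a_n + b_n   [conserved]
(D) a_n^2 - b_n^2  ->  (b_n)^2 - (a_n)^2 = -a_n^2 + b_n^2   [not conserved]

Only (C) a_n + b_n returns to itself after one step, so it is the conserved quantity.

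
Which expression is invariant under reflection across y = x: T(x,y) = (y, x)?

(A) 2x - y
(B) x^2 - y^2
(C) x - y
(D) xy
D

The map is reflection across y = x: T(x,y) = (y, x).
Substitute the transformed coordinates into each option and compare with the original:
(A) 2x - y  ->  2(y) - (x) = -x + 2y   [differs from 2x - y: not invariant]
(B) x^2 - y^2  ->  (y)^2 - (x)^2 = -x^2 + y^2   [differs from x^2 - y^2: not invariant]
(C) x - y  ->  (y) - (x) = -x + y   [differs from x - y: not invariant]
(D) xy  ->  (y)(x) = xy   [equals xy: invariant]

Only option (D), xy, is unchanged by the transformation.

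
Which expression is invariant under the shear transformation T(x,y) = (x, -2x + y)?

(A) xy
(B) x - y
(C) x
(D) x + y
C

Under the shear T(x,y) = (x, -2x + y):
Substitute the transformed coordinates into each option and compare with the original:
(A) xy  ->  (x)(-2x + y) = -2x^2 + xy   [differs from xy: not invariant]
(B) x - y  ->  (x) - (-2x + y) = 3x - y   [differs from x - y: not invariant]
(C) x  ->  (x) = x   [equals x: invariant]
(D) x + y  ->  (x) + (-2x + y) = -x + y   [differs from x + y: not invariant]

Only option (C), x, is unchanged by the transformation.
A vertical shear moves points parallel to the y-axis, so the x-coordinate (and any function of x alone) is unchanged.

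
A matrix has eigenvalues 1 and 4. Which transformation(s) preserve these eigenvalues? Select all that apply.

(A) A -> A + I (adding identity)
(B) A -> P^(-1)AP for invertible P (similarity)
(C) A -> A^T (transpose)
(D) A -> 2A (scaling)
B and C

Eigenvalues are preserved by:
1. Similarity transformations: A -> P^(-1)AP (same characteristic polynomial)
2. Transpose: A^T has the same eigenvalues as A

Eigenvalues are NOT preserved by:
- Adding identity: eigenvalues become 1+1, 4+1
- Scaling: eigenvalues become 2, 8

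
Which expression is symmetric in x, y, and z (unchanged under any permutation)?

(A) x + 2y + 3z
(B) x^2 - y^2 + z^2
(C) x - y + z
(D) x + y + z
D

A symmetric expression is unchanged when the variables are permuted; here the transformation to test is the swap (x, y) -> (y, x).
A symmetric expression must survive every permutation; the single swap x <-> y already eliminates the distractors, and the keyed expression is also unchanged by x <-> z and y <-> z (each variable enters it in exactly the same way).
Substitute the transformed coordinates into each option and compare with the original:
(A) x + 2y + 3z  ->  (y) + 2(x) + 3z = 2x + y + 3z   [differs from x + 2y + 3z: not invariant]
(B) x^2 - y^2 + z^2  ->  (y)^2 - (x)^2 + z^2 = -x^2 + y^2 + z^2   [differs from x^2 - y^2 + z^2: not invariant]
(C) x - y + z  ->  (y) - (x) + z = -x + y + z   [differs from x - y + z: not invariant]
(D) x + y + z  ->  (y) + (x) + z = x + y + z   [equals x + y + z: invariant]

Only option (D), x + y + z, is unchanged by the transformation.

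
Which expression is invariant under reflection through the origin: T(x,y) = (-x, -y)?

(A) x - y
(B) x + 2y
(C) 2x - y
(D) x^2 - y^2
D

The map is reflection through the origin: T(x,y) = (-x, -y).
Substitute the transformed coordinates into each option and compare with the original:
(A) x - y  ->  (-x) - (-y) = -x + y   [differs from x - y: not invariant]
(B) x + 2y  ->  (-x) + 2(-y) = -x - 2y   [differs from x + 2y: not invariant]
(C) 2x - y  ->  2(-x) - (-y) = -2x + y   [differs from 2x - y: not invariant]
(D) x^2 - y^2  ->  (-x)^2 - (-y)^2 = x^2 - y^2   [equals x^2 - y^2: invariant]

Only option (D), x^2 - y^2, is unchanged by the transformation.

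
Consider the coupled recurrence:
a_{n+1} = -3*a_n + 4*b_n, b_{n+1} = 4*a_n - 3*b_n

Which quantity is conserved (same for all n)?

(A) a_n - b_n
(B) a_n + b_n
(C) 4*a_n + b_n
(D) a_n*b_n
B

Replace a_n by a_{n+1} = -3*a_n + 4*b_n and b_n by b_{n+1} = 4*a_n - 3*b_n in each option and simplify:
(A) a_n - b_n  ->  (-3*a_n + 4*b_n) - (4*a_n - 3*b_n) = -7*a_n + 7*b_n   [not conserved]
(B) a_n + b_n  ->  (-3*a_n + 4*b_n) + (4*a_n - 3*b_n) = a_n + b_n   [conserved]
(C) 4*a_n + b_n  ->  4*(-3*a_n + 4*b_n) + (4*a_n - 3*b_n) = -8*a_n + 13*b_n   [not conserved]
(D) a_n*b_n  ->  (-3*a_n + 4*b_n)*(4*a_n - 3*b_n) = -12*a_n^2 + 25*a_n*b_n - 12*b_n^2   [not conserved]

Only (B) a_n + b_n returns to itself after one step, so it is the conserved quantity.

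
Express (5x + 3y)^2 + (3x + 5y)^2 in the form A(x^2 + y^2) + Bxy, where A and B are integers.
34(x^2 + y^2) + 60xy

Expanding: (5x + 3y)^2 = 25x^2 + 30xy + 9y^2
(3x + 5y)^2 = 9x^2 + 30xy + 25y^2
Sum = (25+9)(x^2+y^2) + 60xy = 34(x^2 + y^2) + 60xy
This is symmetric in x and y.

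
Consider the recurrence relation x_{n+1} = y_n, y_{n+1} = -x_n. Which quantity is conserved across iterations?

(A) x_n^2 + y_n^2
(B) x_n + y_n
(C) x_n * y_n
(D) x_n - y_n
A

For the recurrence x_{n+1} = y_n, y_{n+1} = -x_n:

x_{n+1}^2 + y_{n+1}^2 = y_n^2 + (-x_n)^2 = x_n^2 + y_n^2
The sum of squares is conserved (like energy in a harmonic oscillator).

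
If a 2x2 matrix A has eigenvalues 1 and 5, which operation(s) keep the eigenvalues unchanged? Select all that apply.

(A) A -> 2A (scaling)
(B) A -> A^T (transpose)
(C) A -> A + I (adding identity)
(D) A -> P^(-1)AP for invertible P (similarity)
B and D

Eigenvalues are preserved by:
1. Similarity transformations: A -> P^(-1)AP (same characteristic polynomial)
2. Transpose: A^T has the same eigenvalues as A

Eigenvalues are NOT preserved by:
- Adding identity: eigenvalues become 1+1, 5+1
- Scaling: eigenvalues become 2, 10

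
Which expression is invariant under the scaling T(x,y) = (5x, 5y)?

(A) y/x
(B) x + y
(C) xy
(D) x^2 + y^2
A

Under the uniform scaling T(x,y) = (5x, 5y):
Substitute the transformed coordinates into each option and compare with the original:
(A) y/x  ->  (5y)/(5x) = y/x   [equals y/x: invariant]
(B) x + y  ->  (5x) + (5y) = 5x + 5y   [differs from x + y: not invariant]
(C) xy  ->  (5x)(5y) = 25xy   [differs from xy: not invariant]
(D) x^2 + y^2  ->  (5x)^2 + (5y)^2 = 25x^2 + 25y^2   [differs from x^2 + y^2: not invariant]

Only option (A), y/x, is unchanged by the transformation.
The common factor 5 cancels in a ratio of coordinates, while sums, products and sums of squares pick up factors of 5 or 25.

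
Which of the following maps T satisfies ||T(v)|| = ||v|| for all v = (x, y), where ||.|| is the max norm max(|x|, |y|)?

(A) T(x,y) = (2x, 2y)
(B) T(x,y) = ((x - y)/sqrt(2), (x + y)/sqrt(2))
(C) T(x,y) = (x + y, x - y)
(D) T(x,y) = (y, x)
D

A transformation preserves a norm if ||T(v)|| = ||v|| for every v; a single vector where the norm changes rules an option out.

(A) T(x,y) = (2x, 2y): v = (1, 0) has norm max(|1|, |0|) = 1, but T(v) = (2, 0) has norm 2 -- not preserved.
(B) T(x,y) = ((x - y)/sqrt(2), (x + y)/sqrt(2)): v = (1, 0) has norm max(|1|, |0|) = 1, but T(v) = (sqrt(2)/2, sqrt(2)/2) has norm sqrt(2)/2 -- not preserved.
(C) T(x,y) = (x + y, x - y): v = (1, 1) has norm max(|1|, |1|) = 1, but T(v) = (2, 0) has norm 2 -- not preserved.
(D) T(x,y) = (y, x): preserves the norm -- it only permutes the coordinates and/or flips signs, which leaves max(|x|, |y|) unchanged.

Therefore the answer is (D).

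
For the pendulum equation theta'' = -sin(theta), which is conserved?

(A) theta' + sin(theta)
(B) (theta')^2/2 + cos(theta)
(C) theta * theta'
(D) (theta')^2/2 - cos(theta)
D

A first integral I satisfies dI/dt = 0 along every solution. Differentiate each option and use the equation of motion:
(A) d/dt[theta' + sin(theta)] = theta'' + cos(theta) theta' = -sin(theta) + theta' cos(theta), not identically 0
(B) d/dt[(theta')^2/2 + cos(theta)] = theta' theta'' - sin(theta) theta' = -2 theta' sin(theta), not identically 0
(C) d/dt[theta * theta'] = (theta')^2 + theta theta'' = (theta')^2 - theta sin(theta), not identically 0
(D) d/dt[(theta')^2/2 - cos(theta)] = theta' theta'' + sin(theta) theta' = theta'(-sin(theta)) + theta' sin(theta) = 0

Only (D) has zero time-derivative. This is the total energy: kinetic (theta')^2/2 plus potential -cos(theta).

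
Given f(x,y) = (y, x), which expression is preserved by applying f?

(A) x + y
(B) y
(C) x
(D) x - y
A

For f(x,y) = (y, x):
After applying f: x' = y, y' = x. So x' + y' = y + x = x + y.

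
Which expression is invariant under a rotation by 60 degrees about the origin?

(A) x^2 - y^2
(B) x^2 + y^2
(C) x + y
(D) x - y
B

A rotation by 60 degrees sends (x, y) to (x/2 - sqrt(3)y/2, sqrt(3)x/2 + y/2).
Substitute the transformed coordinates into each option and compare with the original:
(A) x^2 - y^2  ->  (x/2 - sqrt(3)y/2)^2 - (sqrt(3)x/2 + y/2)^2 = -x^2/2 - sqrt(3)xy + y^2/2   [differs from x^2 - y^2: not invariant]
(B) x^2 + y^2  ->  (x/2 - sqrt(3)y/2)^2 + (sqrt(3)x/2 + y/2)^2 = x^2 + y^2   [equals x^2 + y^2: invariant]
(C) x + y  ->  (x/2 - sqrt(3)y/2) + (sqrt(3)x/2 + y/2) = x/2 + sqrt(3)x/2 - sqrt(3)y/2 + y/2   [differs from x + y: not invariant]
(D) x - y  ->  (x/2 - sqrt(3)y/2) - (sqrt(3)x/2 + y/2) = -sqrt(3)x/2 + x/2 - sqrt(3)y/2 - y/2   [differs from x - y: not invariant]

Only option (B), x^2 + y^2, is unchanged by the transformation.
Geometrically, x^2 + y^2 is the squared distance from the origin, which every rotation about the origin preserves.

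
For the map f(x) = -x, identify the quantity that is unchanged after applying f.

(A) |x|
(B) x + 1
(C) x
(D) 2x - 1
A

For f(x) = -x:
Applying f replaces x by -x. Since |-x| = |x|, the absolute value is unchanged by f, whereas x -> -x, 2x - 1 -> -2x - 1 and x + 1 -> -x + 1 all change.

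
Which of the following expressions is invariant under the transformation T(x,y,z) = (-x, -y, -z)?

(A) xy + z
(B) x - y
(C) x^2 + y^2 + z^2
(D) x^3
C

Apply T(x,y,z) = (-x, -y, -z) to each option, i.e. replace (x, y, z) by the transformed coordinates.
Substitute the transformed coordinates into each option and compare with the original:
(A) xy + z  ->  (-x)(-y) + (-z) = xy - z   [differs from xy + z: not invariant]
(B) x - y  ->  (-x) - (-y) = -x + y   [differs from x - y: not invariant]
(C) x^2 + y^2 + z^2  ->  (-x)^2 + (-y)^2 + (-z)^2 = x^2 + y^2 + z^2   [equals x^2 + y^2 + z^2: invariant]
(D) x^3  ->  (-x)^3 = -x^3   [differs from x^3: not invariant]

Only option (C), x^2 + y^2 + z^2, is unchanged by the transformation.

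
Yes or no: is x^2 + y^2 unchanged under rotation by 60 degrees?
Yes

Applying rotation by 60 degrees: x' = x*cos(60 degrees) - y*sin(60 degrees) = x/2 - sqrt(3)y/2, y' = x*sin(60 degrees) + y*cos(60 degrees) = sqrt(3)x/2 + y/2

Substituting into x^2 + y^2:
(x/2 - sqrt(3)y/2)^2 + (sqrt(3)x/2 + y/2)^2
= x^2 + y^2

This equals the original expression x^2 + y^2, so it IS invariant.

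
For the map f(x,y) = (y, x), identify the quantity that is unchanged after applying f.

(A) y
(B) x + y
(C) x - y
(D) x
B

For f(x,y) = (y, x):
After applying f: x' = y, y' = x. So x' + y' = y + x = x + y.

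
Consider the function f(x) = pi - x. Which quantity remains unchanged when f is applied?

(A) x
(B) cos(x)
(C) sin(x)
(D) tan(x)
C

For f(x) = pi - x:
sin(pi - x) = sin(x), so sine is invariant under this transformation.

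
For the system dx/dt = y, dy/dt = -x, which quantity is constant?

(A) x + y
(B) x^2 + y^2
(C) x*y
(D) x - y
B

A first integral I satisfies dI/dt = 0 along every solution. Differentiate each option and use the equation of motion:
(A) d/dt[x + y] = y + (-x) = y - x, not identically 0
(B) d/dt[x^2 + y^2] = 2x*dx/dt + 2y*dy/dt = 2x*y + 2y*(-x) = 0
(C) d/dt[x*y] = (dx/dt)y + x(dy/dt) = y^2 - x^2, not identically 0
(D) d/dt[x - y] = y - (-x) = x + y, not identically 0

Only (B) has zero time-derivative. So x^2 + y^2 (the squared radius; trajectories are circles) is the conserved quantity.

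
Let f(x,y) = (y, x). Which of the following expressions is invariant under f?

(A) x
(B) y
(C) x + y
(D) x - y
C

For f(x,y) = (y, x):
After applying f: x' = y, y' = x. So x' + y' = y + x = x + y.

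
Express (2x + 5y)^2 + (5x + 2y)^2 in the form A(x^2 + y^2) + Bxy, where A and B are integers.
29(x^2 + y^2) + 40xy

Expanding: (2x + 5y)^2 = 4x^2 + 20xy + 25y^2
(5x + 2y)^2 = 25x^2 + 20xy + 4y^2
Sum = (4+25)(x^2+y^2) + 40xy = 29(x^2 + y^2) + 40xy
This is symmetric in x and y.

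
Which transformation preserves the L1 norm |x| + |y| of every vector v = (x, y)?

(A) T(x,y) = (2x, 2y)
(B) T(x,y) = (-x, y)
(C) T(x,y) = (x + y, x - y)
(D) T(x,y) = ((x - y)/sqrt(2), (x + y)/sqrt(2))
B

A transformation preserves a norm if ||T(v)|| = ||v|| for every v; a single vector where the norm changes rules an option out.

(A) T(x,y) = (2x, 2y): v = (1, 0) has norm |1| + |0| = 1, but T(v) = (2, 0) has norm 2 -- not preserved.
(B) T(x,y) = (-x, y): preserves the norm -- it only permutes the coordinates and/or flips signs, which leaves |x| + |y| unchanged.
(C) T(x,y) = (x + y, x - y): v = (1, 0) has norm |1| + |0| = 1, but T(v) = (1, 1) has norm 2 -- not preserved.
(D) T(x,y) = ((x - y)/sqrt(2), (x + y)/sqrt(2)): v = (1, 0) has norm |1| + |0| = 1, but T(v) = (sqrt(2)/2, sqrt(2)/2) has norm sqrt(2) -- not preserved.

Therefore the answer is (B).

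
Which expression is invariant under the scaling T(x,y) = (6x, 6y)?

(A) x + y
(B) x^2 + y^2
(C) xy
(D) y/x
D

Under the uniform scaling T(x,y) = (6x, 6y):
Substitute the transformed coordinates into each option and compare with the original:
(A) x + y  ->  (6x) + (6y) = 6x + 6y   [differs from x + y: not invariant]
(B) x^2 + y^2  ->  (6x)^2 + (6y)^2 = 36x^2 + 36y^2   [differs from x^2 + y^2: not invariant]
(C) xy  ->  (6x)(6y) = 36xy   [differs from xy: not invariant]
(D) y/x  ->  (6y)/(6x) = y/x   [equals y/x: invariant]

Only option (D), y/x, is unchanged by the transformation.
The common factor 6 cancels in a ratio of coordinates, while sums, products and sums of squares pick up factors of 6 or 36.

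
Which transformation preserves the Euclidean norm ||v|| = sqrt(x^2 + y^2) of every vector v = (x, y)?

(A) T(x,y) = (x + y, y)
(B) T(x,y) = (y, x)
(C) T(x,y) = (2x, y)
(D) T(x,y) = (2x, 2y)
B

A transformation preserves a norm if ||T(v)|| = ||v|| for every v; a single vector where the norm changes rules an option out.

(A) T(x,y) = (x + y, y): v = (0, 1) has norm sqrt((0)^2 + (1)^2) = 1, but T(v) = (1, 1) has norm sqrt(2) -- not preserved.
(B) T(x,y) = (y, x): preserves the norm -- it is an orthogonal map (a rotation/reflection), and (y)^2 + (x)^2 simplifies to x^2 + y^2.
(C) T(x,y) = (2x, y): v = (1, 0) has norm sqrt((1)^2 + (0)^2) = 1, but T(v) = (2, 0) has norm 2 -- not preserved.
(D) T(x,y) = (2x, 2y): v = (1, 0) has norm sqrt((1)^2 + (0)^2) = 1, but T(v) = (2, 0) has norm 2 -- not preserved.

Therefore the answer is (B).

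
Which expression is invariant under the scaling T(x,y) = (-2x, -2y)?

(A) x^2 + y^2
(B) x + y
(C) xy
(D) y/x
D

Under the uniform scaling T(x,y) = (-2x, -2y):
Substitute the transformed coordinates into each option and compare with the original:
(A) x^2 + y^2  ->  (-2x)^2 + (-2y)^2 = 4x^2 + 4y^2   [differs from x^2 + y^2: not invariant]
(B) x + y  ->  (-2x) + (-2y) = -2x - 2y   [differs from x + y: not invariant]
(C) xy  ->  (-2x)(-2y) = 4xy   [differs from xy: not invariant]
(D) y/x  ->  (-2y)/(-2x) = y/x   [equals y/x: invariant]

Only option (D), y/x, is unchanged by the transformation.
The common factor -2 cancels in a ratio of coordinates, while sums, products and sums of squares pick up factors of -2 or 4.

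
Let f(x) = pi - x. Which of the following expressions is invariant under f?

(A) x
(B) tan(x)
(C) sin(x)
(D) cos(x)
C

For f(x) = pi - x:
sin(pi - x) = sin(x), so sine is invariant under this transformation.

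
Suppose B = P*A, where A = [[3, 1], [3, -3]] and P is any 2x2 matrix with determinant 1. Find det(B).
-12

By the multiplicative property of determinants, det(B) = det(P*A) = det(P) * det(A) = det(A),
so the determinant is invariant under multiplication by any determinant-1 matrix; we just need det(A).

det(A) = (3)(-3) - (1)(3) = -9 - 3 = -12

Therefore det(B) = 1 * (-12) = -12.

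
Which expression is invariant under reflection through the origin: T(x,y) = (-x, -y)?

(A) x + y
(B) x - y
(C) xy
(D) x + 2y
C

The map is reflection through the origin: T(x,y) = (-x, -y).
Substitute the transformed coordinates into each option and compare with the original:
(A) x + y  ->  (-x) + (-y) = -x - y   [differs from x + y: not invariant]
(B) x - y  ->  (-x) - (-y) = -x + y   [differs from x - y: not invariant]
(C) xy  ->  (-x)(-y) = xy   [equals xy: invariant]
(D) x + 2y  ->  (-x) + 2(-y) = -x - 2y   [differs from x + 2y: not invariant]

Only option (C), xy, is unchanged by the transformation.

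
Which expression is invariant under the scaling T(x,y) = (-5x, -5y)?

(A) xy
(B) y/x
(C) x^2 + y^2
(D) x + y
B

Under the uniform scaling T(x,y) = (-5x, -5y):
Substitute the transformed coordinates into each option and compare with the original:
(A) xy  ->  (-5x)(-5y) = 25xy   [differs from xy: not invariant]
(B) y/x  ->  (-5y)/(-5x) = y/x   [equals y/x: invariant]
(C) x^2 + y^2  ->  (-5x)^2 + (-5y)^2 = 25x^2 + 25y^2   [differs from x^2 + y^2: not invariant]
(D) x + y  ->  (-5x) + (-5y) = -5x - 5y   [differs from x + y: not invariant]

Only option (B), y/x, is unchanged by the transformation.
The common factor -5 cancels in a ratio of coordinates, while sums, products and sums of squares pick up factors of -5 or 25.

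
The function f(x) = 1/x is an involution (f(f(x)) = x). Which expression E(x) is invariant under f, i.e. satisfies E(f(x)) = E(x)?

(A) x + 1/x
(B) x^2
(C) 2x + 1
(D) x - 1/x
A

Replace x by f(x) = 1/x in each option and simplify. As a quick numerical cross-check, also compare E(4) with E(f(4)) = E(1/4).

(A) x + 1/x  ->  (1/x) + 1/(1/x), which simplifies back to x + 1/x; check: E(4) = 17/4, E(1/4) = 17/4.   [invariant]
(B) x^2  ->  (1/x)^2 = x^(-2); check: E(4) = 16 but E(1/4) = 1/16.   [not invariant]
(C) 2x + 1  ->  2(1/x) + 1 = (x + 2)/x; check: E(4) = 9 but E(1/4) = 3/2.   [not invariant]
(D) x - 1/x  ->  (1/x) - 1/(1/x) = -x + 1/x; check: E(4) = 15/4 but E(1/4) = -15/4.   [not invariant]

Only (A) is unchanged. E is symmetric under swapping x with f(x) = 1/x, which is exactly what an involution does.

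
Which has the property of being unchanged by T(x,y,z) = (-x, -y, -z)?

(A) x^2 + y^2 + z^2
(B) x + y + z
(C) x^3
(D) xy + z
A

Apply T(x,y,z) = (-x, -y, -z) to each option, i.e. replace (x, y, z) by the transformed coordinates.
Substitute the transformed coordinates into each option and compare with the original:
(A) x^2 + y^2 + z^2  ->  (-x)^2 + (-y)^2 + (-z)^2 = x^2 + y^2 + z^2   [equals x^2 + y^2 + z^2: invariant]
(B) x + y + z  ->  (-x) + (-y) + (-z) = -x - y - z   [differs from x + y + z: not invariant]
(C) x^3  ->  (-x)^3 = -x^3   [differs from x^3: not invariant]
(D) xy + z  ->  (-x)(-y) + (-z) = xy - z   [differs from xy + z: not invariant]

Only option (A), x^2 + y^2 + z^2, is unchanged by the transformation.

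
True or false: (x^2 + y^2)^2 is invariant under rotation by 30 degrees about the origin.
True

Applying rotation by 30 degrees: x' = x*cos(30 degrees) - y*sin(30 degrees) = sqrt(3)x/2 - y/2, y' = x*sin(30 degrees) + y*cos(30 degrees) = x/2 + sqrt(3)y/2

Substituting into (x^2 + y^2)^2:
((sqrt(3)x/2 - y/2)^2 + (x/2 + sqrt(3)y/2)^2)^2
= x^4 + 2x^2y^2 + y^4 = (x^2 + y^2)^2

This equals the original expression (x^2 + y^2)^2, so it IS invariant.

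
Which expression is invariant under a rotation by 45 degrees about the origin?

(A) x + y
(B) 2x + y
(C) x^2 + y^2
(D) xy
C

A rotation by 45 degrees sends (x, y) to (sqrt(2)x/2 - sqrt(2)y/2, sqrt(2)x/2 + sqrt(2)y/2).
Substitute the transformed coordinates into each option and compare with the original:
(A) x + y  ->  (sqrt(2)x/2 - sqrt(2)y/2) + (sqrt(2)x/2 + sqrt(2)y/2) = sqrt(2)x   [differs from x + y: not invariant]
(B) 2x + y  ->  2(sqrt(2)x/2 - sqrt(2)y/2) + (sqrt(2)x/2 + sqrt(2)y/2) = 3sqrt(2)x/2 - sqrt(2)y/2   [differs from 2x + y: not invariant]
(C) x^2 + y^2  ->  (sqrt(2)x/2 - sqrt(2)y/2)^2 + (sqrt(2)x/2 + sqrt(2)y/2)^2 = x^2 + y^2   [equals x^2 + y^2: invariant]
(D) xy  ->  (sqrt(2)x/2 - sqrt(2)y/2)(sqrt(2)x/2 + sqrt(2)y/2) = x^2/2 - y^2/2   [differs from xy: not invariant]

Only option (C), x^2 + y^2, is unchanged by the transformation.
Geometrically, x^2 + y^2 is the squared distance from the origin, which every rotation about the origin preserves.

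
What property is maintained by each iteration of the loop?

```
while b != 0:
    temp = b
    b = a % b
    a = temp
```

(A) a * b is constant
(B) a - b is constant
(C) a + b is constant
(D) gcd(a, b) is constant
D

A loop invariant must hold before the first iteration and be re-established by every execution of the body.

(D) gcd(a, b) is constant: One iteration replaces (a, b) by (b, a mod b). Since a mod b = a - q*b for an integer q, any common divisor of a and b divides b and a mod b, and conversely; hence gcd(b, a mod b) = gcd(a, b). For instance (19, 12) -> (12, 7) keeps gcd = 1. At exit b = 0 and a = gcd of the original inputs.

The other options fail:
(A) a * b is constant: e.g. (a, b) = (19, 12) -> (12, 7): the product goes from 228 to 84.
(B) a - b is constant: e.g. (a, b) = (19, 12) -> (12, 7): the difference goes from 7 to 5.
(C) a + b is constant: e.g. (a, b) = (19, 12) -> (12, 7): the sum goes from 31 to 19.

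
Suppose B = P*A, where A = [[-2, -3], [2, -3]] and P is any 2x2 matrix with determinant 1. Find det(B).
12

By the multiplicative property of determinants, det(B) = det(P*A) = det(P) * det(A) = det(A),
so the determinant is invariant under multiplication by any determinant-1 matrix; we just need det(A).

det(A) = (-2)(-3) - (-3)(2) = 6 - (-6) = 12

Therefore det(B) = 1 * 12 = 12.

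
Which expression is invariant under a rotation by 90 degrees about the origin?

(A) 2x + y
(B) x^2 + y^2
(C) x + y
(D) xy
B

A rotation by 90 degrees sends (x, y) to (-y, x).
Substitute the transformed coordinates into each option and compare with the original:
(A) 2x + y  ->  2(-y) + (x) = x - 2y   [differs from 2x + y: not invariant]
(B) x^2 + y^2  ->  (-y)^2 + (x)^2 = x^2 + y^2   [equals x^2 + y^2: invariant]
(C) x + y  ->  (-y) + (x) = x - y   [differs from x + y: not invariant]
(D) xy  ->  (-y)(x) = -xy   [differs from xy: not invariant]

Only option (B), x^2 + y^2, is unchanged by the transformation.
Geometrically, x^2 + y^2 is the squared distance from the origin, which every rotation about the origin preserves.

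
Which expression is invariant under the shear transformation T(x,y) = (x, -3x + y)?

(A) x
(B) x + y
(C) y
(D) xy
A

Under the shear T(x,y) = (x, -3x + y):
Substitute the transformed coordinates into each option and compare with the original:
(A) x  ->  (x) = x   [equals x: invariant]
(B) x + y  ->  (x) + (-3x + y) = -2x + y   [differs from x + y: not invariant]
(C) y  ->  (-3x + y) = -3x + y   [differs from y: not invariant]
(D) xy  ->  (x)(-3x + y) = -3x^2 + xy   [differs from xy: not invariant]

Only option (A), x, is unchanged by the transformation.
A vertical shear moves points parallel to the y-axis, so the x-coordinate (and any function of x alone) is unchanged.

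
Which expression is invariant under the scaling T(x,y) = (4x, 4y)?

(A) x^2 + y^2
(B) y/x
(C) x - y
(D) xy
B

Under the uniform scaling T(x,y) = (4x, 4y):
Substitute the transformed coordinates into each option and compare with the original:
(A) x^2 + y^2  ->  (4x)^2 + (4y)^2 = 16x^2 + 16y^2   [differs from x^2 + y^2: not invariant]
(B) y/x  ->  (4y)/(4x) = y/x   [equals y/x: invariant]
(C) x - y  ->  (4x) - (4y) = 4x - 4y   [differs from x - y: not invariant]
(D) xy  ->  (4x)(4y) = 16xy   [differs from xy: not invariant]

Only option (B), y/x, is unchanged by the transformation.
The common factor 4 cancels in a ratio of coordinates, while sums, products and sums of squares pick up factors of 4 or 16.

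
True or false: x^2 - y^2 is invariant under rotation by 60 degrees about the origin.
False

Applying rotation by 60 degrees: x' = x*cos(60 degrees) - y*sin(60 degrees) = x/2 - sqrt(3)y/2, y' = x*sin(60 degrees) + y*cos(60 degrees) = sqrt(3)x/2 + y/2

Substituting into x^2 - y^2:
(x/2 - sqrt(3)y/2)^2 - (sqrt(3)x/2 + y/2)^2
= -x^2/2 - sqrt(3)xy + y^2/2

This differs from the original expression x^2 - y^2, so it is NOT invariant.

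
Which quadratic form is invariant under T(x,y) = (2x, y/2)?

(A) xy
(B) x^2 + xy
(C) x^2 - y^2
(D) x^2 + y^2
A

T multiplies x by 2 and divides y by 2.
Substitute the transformed coordinates into each option and compare with the original:
(A) xy  ->  (2x)(y/2) = xy   [equals xy: invariant]
(B) x^2 + xy  ->  (2x)^2 + (2x)(y/2) = 4x^2 + xy   [differs from x^2 + xy: not invariant]
(C) x^2 - y^2  ->  (2x)^2 - (y/2)^2 = 4x^2 - y^2/4   [differs from x^2 - y^2: not invariant]
(D) x^2 + y^2  ->  (2x)^2 + (y/2)^2 = 4x^2 + y^2/4   [differs from x^2 + y^2: not invariant]

Only option (A), xy, is unchanged by the transformation.
The factors 2 and 1/2 cancel only in the pure product xy.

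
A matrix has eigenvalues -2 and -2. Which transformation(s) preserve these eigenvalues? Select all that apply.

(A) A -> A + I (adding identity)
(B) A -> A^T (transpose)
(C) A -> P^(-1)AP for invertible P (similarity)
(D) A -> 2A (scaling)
B and C

Eigenvalues are preserved by:
1. Similarity transformations: A -> P^(-1)AP (same characteristic polynomial)
2. Transpose: A^T has the same eigenvalues as A

Eigenvalues are NOT preserved by:
- Adding identity: eigenvalues become -2+1, -2+1
- Scaling: eigenvalues become -4, -4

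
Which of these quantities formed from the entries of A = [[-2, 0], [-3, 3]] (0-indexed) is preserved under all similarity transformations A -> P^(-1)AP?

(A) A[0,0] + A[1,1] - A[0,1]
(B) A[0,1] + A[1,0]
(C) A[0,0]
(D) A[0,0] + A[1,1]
D

A[0,0] + A[1,1] is the trace of A. By the cyclic property of the trace, tr(P^(-1)AP) = tr(APP^(-1)) = tr(A), so it is the same for every matrix similar to A.

The other combinations are not similarity invariants. For example, take P = [[1, -1], [0, 1]] (det P = 1), so P^(-1) = [[1, 1], [0, 1]] and
B = P^(-1)AP = [[-5, 8], [-3, 6]].
Evaluating each option on A and on B:
(A) A[0,0] + A[1,1] - A[0,1]: 1 for A, -7 for B -> changes
(B) A[0,1] + A[1,0]: -3 for A, 5 for B -> changes
(C) A[0,0]: -2 for A, -5 for B -> changes
(D) A[0,0] + A[1,1]: 1 for A, 1 for B -> unchanged

Only (D) A[0,0] + A[1,1] = 1 survives (and it does so for every P, not just this one), so it is the invariant.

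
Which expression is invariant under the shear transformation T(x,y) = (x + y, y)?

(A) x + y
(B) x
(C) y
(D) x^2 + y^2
C

Under the shear T(x,y) = (x + y, y):
Substitute the transformed coordinates into each option and compare with the original:
(A) x + y  ->  (x + y) + (y) = x + 2y   [differs from x + y: not invariant]
(B) x  ->  (x + y) = x + y   [differs from x: not invariant]
(C) y  ->  (y) = y   [equals y: invariant]
(D) x^2 + y^2  ->  (x + y)^2 + (y)^2 = x^2 + 2xy + 2y^2   [differs from x^2 + y^2: not invariant]

Only option (C), y, is unchanged by the transformation.
A horizontal shear moves points parallel to the x-axis, so the y-coordinate (and any function of y alone) is unchanged.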